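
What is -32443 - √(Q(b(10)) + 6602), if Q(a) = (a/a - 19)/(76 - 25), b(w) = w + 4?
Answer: -32443 - 2*√476969/17 ≈ -32524.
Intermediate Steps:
b(w) = 4 + w
Q(a) = -6/17 (Q(a) = (1 - 19)/51 = -18*1/51 = -6/17)
-32443 - √(Q(b(10)) + 6602) = -32443 - √(-6/17 + 6602) = -32443 - √(112228/17) = -32443 - 2*√476969/17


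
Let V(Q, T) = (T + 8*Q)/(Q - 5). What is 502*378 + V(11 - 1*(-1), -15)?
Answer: 1328373/7 ≈ 1.8977e+5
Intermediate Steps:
V(Q, T) = (T + 8*Q)/(-5 + Q)
502*378 + V(11 - 1*(-1), -15) = 502*378 + (-15 + 8*(11 - 1*(-1)))/(-5 + (11 - 1*(-1))) = 189756 + (-15 + 8*(11 + 1))/(-5 + (11 + 1)) = 189756 + (-15 + 8*12)/(-5 + 12) = 189756 + (-15 + 96)/7 = 189756 + (1/7)*81 = 189756 + 81/7 = 1328373/7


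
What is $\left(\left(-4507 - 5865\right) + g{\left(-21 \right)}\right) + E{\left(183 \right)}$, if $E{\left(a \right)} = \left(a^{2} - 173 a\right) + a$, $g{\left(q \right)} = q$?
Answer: $-8380$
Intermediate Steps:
$E{\left(a \right)} = a^{2} - 172 a$
$\left(\left(-4507 - 5865\right) + g{\left(-21 \right)}\right) + E{\left(183 \right)} = \left(\left(-4507 - 5865\right) - 21\right) + 183 \left(-172 + 183\right) = \left(-10372 - 21\right) + 183 \cdot 11 = -10393 + 2013 = -8380$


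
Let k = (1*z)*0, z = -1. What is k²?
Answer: 0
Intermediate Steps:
k = 0 (k = (1*(-1))*0 = -1*0 = 0)
k² = 0² = 0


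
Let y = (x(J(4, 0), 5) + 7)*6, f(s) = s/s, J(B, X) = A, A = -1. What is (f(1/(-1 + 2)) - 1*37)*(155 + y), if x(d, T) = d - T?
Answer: -5796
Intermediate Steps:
J(B, X) = -1
f(s) = 1
y = 6 (y = ((-1 - 1*5) + 7)*6 = ((-1 - 5) + 7)*6 = (-6 + 7)*6 = 1*6 = 6)
(f(1/(-1 + 2)) - 1*37)*(155 + y) = (1 - 1*37)*(155 + 6) = (1 - 37)*161 = -36*161 = -5796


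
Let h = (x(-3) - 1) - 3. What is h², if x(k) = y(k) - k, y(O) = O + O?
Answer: 49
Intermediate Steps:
y(O) = 2*O
x(k) = k (x(k) = 2*k - k = k)
h = -7 (h = (-3 - 1) - 3 = -4 - 3 = -7)
h² = (-7)² = 49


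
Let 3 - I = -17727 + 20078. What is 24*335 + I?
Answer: 5692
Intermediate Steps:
I = -2348 (I = 3 - (-17727 + 20078) = 3 - 1*2351 = 3 - 2351 = -2348)
24*335 + I = 24*335 - 2348 = 8040 - 2348 = 5692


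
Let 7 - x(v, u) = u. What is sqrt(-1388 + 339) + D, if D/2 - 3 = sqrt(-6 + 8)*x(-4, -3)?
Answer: 6 + 20*sqrt(2) + I*sqrt(1049) ≈ 34.284 + 32.388*I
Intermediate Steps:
x(v, u) = 7 - u
D = 6 + 20*sqrt(2) (D = 6 + 2*(sqrt(-6 + 8)*(7 - 1*(-3))) = 6 + 2*(sqrt(2)*(7 + 3)) = 6 + 2*(sqrt(2)*10) = 6 + 2*(10*sqrt(2)) = 6 + 20*sqrt(2) ≈ 34.284)
sqrt(-1388 + 339) + D = sqrt(-1388 + 339) + (6 + 20*sqrt(2)) = sqrt(-1049) + (6 + 20*sqrt(2)) = I*sqrt(1049) + (6 + 20*sqrt(2)) = 6 + 20*sqrt(2) + I*sqrt(1049)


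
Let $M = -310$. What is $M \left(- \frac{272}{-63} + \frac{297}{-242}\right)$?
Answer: $- \frac{663865}{693} \approx -957.96$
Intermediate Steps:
$M \left(- \frac{272}{-63} + \frac{297}{-242}\right) = - 310 \left(- \frac{272}{-63} + \frac{297}{-242}\right) = - 310 \left(\left(-272\right) \left(- \frac{1}{63}\right) + 297 \left(- \frac{1}{242}\right)\right) = - 310 \left(\frac{272}{63} - \frac{27}{22}\right) = \left(-310\right) \frac{4283}{1386} = - \frac{663865}{693}$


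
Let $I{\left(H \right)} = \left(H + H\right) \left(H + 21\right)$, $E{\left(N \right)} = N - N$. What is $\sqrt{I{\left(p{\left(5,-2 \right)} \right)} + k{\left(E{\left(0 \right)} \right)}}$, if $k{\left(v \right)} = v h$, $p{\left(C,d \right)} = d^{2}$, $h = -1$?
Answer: $10 \sqrt{2} \approx 14.142$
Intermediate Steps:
$E{\left(N \right)} = 0$
$k{\left(v \right)} = - v$ ($k{\left(v \right)} = v \left(-1\right) = - v$)
$I{\left(H \right)} = 2 H \left(21 + H\right)$
$\sqrt{I{\left(p{\left(5,-2 \right)} \right)} + k{\left(E{\left(0 \right)} \right)}} = \sqrt{2 \left(-2\right)^{2} \left(21 + \left(-2\right)^{2}\right) - 0} = \sqrt{2 \cdot 4 \left(21 + 4\right) + 0} = \sqrt{2 \cdot 4 \cdot 25 + 0} = \sqrt{200 + 0} = \sqrt{200} = 10 \sqrt{2}$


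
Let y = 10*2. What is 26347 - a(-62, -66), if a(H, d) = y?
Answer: 26327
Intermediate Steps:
y = 20
a(H, d) = 20
26347 - a(-62, -66) = 26347 - 1*20 = 26347 - 20 = 26327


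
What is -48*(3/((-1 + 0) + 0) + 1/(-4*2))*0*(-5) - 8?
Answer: -8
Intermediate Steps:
-48*(3/((-1 + 0) + 0) + 1/(-4*2))*0*(-5) - 8 = -48*(3/(-1 + 0) + 1/(-8))*0*(-5) - 8 = -48*(3/(-1) + 1*(-1/8))*0*(-5) - 8 = -48*(3*(-1) - 1/8)*0*(-5) - 8 = -48*(-3 - 1/8)*0*(-5) - 8 = -48*(-25/8*0)*(-5) - 8 = -0*(-5) - 8 = -48*0 - 8 = 0 - 8 = -8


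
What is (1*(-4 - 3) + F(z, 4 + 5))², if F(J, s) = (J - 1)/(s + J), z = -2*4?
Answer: 256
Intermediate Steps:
z = -8
F(J, s) = (-1 + J)/(J + s)
(1*(-4 - 3) + F(z, 4 + 5))² = (1*(-4 - 3) + (-1 - 8)/(-8 + (4 + 5)))² = (1*(-7) - 9/(-8 + 9))² = (-7 - 9/1)² = (-7 + 1*(-9))² = (-7 - 9)² = (-16)² = 256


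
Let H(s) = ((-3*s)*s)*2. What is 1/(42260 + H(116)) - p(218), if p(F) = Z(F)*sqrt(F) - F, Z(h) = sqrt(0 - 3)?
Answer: 8387767/38476 - I*sqrt(654) ≈ 218.0 - 25.573*I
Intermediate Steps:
Z(h) = I*sqrt(3) (Z(h) = sqrt(-3) = I*sqrt(3))
p(F) = -F + I*sqrt(3)*sqrt(F) (p(F) = (I*sqrt(3))*sqrt(F) - F = I*sqrt(3)*sqrt(F) - F = -F + I*sqrt(3)*sqrt(F))
H(s) = -6*s**2 (H(s) = -3*s**2*2 = -6*s**2)
1/(42260 + H(116)) - p(218) = 1/(42260 - 6*116**2) - (-1*218 + I*sqrt(3)*sqrt(218)) = 1/(42260 - 6*13456) - (-218 + I*sqrt(654)) = 1/(42260 - 80736) + (218 - I*sqrt(654)) = 1/(-38476) + (218 - I*sqrt(654)) = -1/38476 + (218 - I*sqrt(654)) = 8387767/38476 - I*sqrt(654)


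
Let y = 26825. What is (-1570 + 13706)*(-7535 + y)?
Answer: 234103440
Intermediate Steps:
(-1570 + 13706)*(-7535 + y) = (-1570 + 13706)*(-7535 + 26825) = 12136*19290 = 234103440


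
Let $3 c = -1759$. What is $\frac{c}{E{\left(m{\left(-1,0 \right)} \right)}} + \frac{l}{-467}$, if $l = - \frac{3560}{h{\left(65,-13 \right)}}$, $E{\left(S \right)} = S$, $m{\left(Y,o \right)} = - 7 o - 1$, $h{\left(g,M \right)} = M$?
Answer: $\frac{10668209}{18213} \approx 585.75$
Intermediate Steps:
$c = - \frac{1759}{3}$ ($c = \frac{1}{3} \left(-1759\right) = - \frac{1759}{3} \approx -586.33$)
$m{\left(Y,o \right)} = -1 - 7 o$
$l = \frac{3560}{13}$ ($l = - \frac{3560}{-13} = \left(-3560\right) \left(- \frac{1}{13}\right) = \frac{3560}{13} \approx 273.85$)
$\frac{c}{E{\left(m{\left(-1,0 \right)} \right)}} + \frac{l}{-467} = - \frac{1759}{3 \left(-1 - 0\right)} + \frac{3560}{13 \left(-467\right)} = - \frac{1759}{3 \left(-1 + 0\right)} + \frac{3560}{13} \left(- \frac{1}{467}\right) = - \frac{1759}{3 \left(-1\right)} - \frac{3560}{6071} = \left(- \frac{1759}{3}\right) \left(-1\right) - \frac{3560}{6071} = \frac{1759}{3} - \frac{3560}{6071} = \frac{10668209}{18213}$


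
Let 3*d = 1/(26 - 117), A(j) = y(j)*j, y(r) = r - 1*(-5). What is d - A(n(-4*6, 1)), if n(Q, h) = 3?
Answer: -6553/273 ≈ -24.004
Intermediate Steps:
y(r) = 5 + r (y(r) = r + 5 = 5 + r)
A(j) = j*(5 + j) (A(j) = (5 + j)*j = j*(5 + j))
d = -1/273 (d = 1/(3*(26 - 117)) = (⅓)/(-91) = (⅓)*(-1/91) = -1/273 ≈ -0.0036630)
d - A(n(-4*6, 1)) = -1/273 - 3*(5 + 3) = -1/273 - 3*8 = -1/273 - 1*24 = -1/273 - 24 = -6553/273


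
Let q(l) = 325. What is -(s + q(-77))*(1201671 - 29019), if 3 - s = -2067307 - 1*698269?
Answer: -3243442857408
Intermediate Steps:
s = 2765579 (s = 3 - (-2067307 - 1*698269) = 3 - (-2067307 - 698269) = 3 - 1*(-2765576) = 3 + 2765576 = 2765579)
-(s + q(-77))*(1201671 - 29019) = -(2765579 + 325)*(1201671 - 29019) = -2765904*1172652 = -1*3243442857408 = -3243442857408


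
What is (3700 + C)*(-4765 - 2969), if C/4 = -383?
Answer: -16767312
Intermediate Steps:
C = -1532 (C = 4*(-383) = -1532)
(3700 + C)*(-4765 - 2969) = (3700 - 1532)*(-4765 - 2969) = 2168*(-7734) = -16767312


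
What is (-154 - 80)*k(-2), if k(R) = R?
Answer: 468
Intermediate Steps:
(-154 - 80)*k(-2) = (-154 - 80)*(-2) = -234*(-2) = 468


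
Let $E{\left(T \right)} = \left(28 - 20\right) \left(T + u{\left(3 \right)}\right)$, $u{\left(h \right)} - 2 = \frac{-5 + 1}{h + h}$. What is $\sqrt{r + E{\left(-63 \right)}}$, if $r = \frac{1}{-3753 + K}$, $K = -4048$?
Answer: $\frac{i \sqrt{270198938649}}{23403} \approx 22.211 i$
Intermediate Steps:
$u{\left(h \right)} = 2 - \frac{2}{h}$ ($u{\left(h \right)} = 2 + \frac{-5 + 1}{h + h} = 2 - \frac{4}{2 h} = 2 - 4 \frac{1}{2 h} = 2 - \frac{2}{h}$)
$r = - \frac{1}{7801}$ ($r = \frac{1}{-3753 - 4048} = \frac{1}{-7801} = - \frac{1}{7801} \approx -0.00012819$)
$E{\left(T \right)} = \frac{32}{3} + 8 T$ ($E{\left(T \right)} = \left(28 - 20\right) \left(T + \left(2 - \frac{2}{3}\right)\right) = 8 \left(T + \left(2 - \frac{2}{3}\right)\right) = 8 \left(T + \frac{4}{3}\right) = 8 \left(\frac{4}{3} + T\right) = \frac{32}{3} + 8 T$)
$\sqrt{r + E{\left(-63 \right)}} = \sqrt{- \frac{1}{7801} + \left(\frac{32}{3} + 8 \left(-63\right)\right)} = \sqrt{- \frac{1}{7801} + \left(\frac{32}{3} - 504\right)} = \sqrt{- \frac{1}{7801} - \frac{1480}{3}} = \sqrt{- \frac{11545483}{23403}} = \frac{i \sqrt{270198938649}}{23403}$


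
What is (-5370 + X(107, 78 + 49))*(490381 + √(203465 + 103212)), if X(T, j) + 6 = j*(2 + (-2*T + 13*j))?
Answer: 86982310637 + 177377*√306677 ≈ 8.7081e+10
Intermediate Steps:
X(T, j) = -6 + j*(2 - 2*T + 13*j) (X(T, j) = -6 + j*(2 + (-2*T + 13*j)) = -6 + j*(2 - 2*T + 13*j))
(-5370 + X(107, 78 + 49))*(490381 + √(203465 + 103212)) = (-5370 + (-6 + 2*(78 + 49) + 13*(78 + 49)² - 2*107*(78 + 49)))*(490381 + √(203465 + 103212)) = (-5370 + (-6 + 2*127 + 13*127² - 2*107*127))*(490381 + √306677) = (-5370 + (-6 + 254 + 13*16129 - 27178))*(490381 + √306677) = (-5370 + (-6 + 254 + 209677 - 27178))*(490381 + √306677) = (-5370 + 182747)*(490381 + √306677) = 177377*(490381 + √306677) = 86982310637 + 177377*√306677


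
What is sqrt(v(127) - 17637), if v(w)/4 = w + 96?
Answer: I*sqrt(16745) ≈ 129.4*I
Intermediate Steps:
v(w) = 384 + 4*w (v(w) = 4*(w + 96) = 4*(96 + w) = 384 + 4*w)
sqrt(v(127) - 17637) = sqrt((384 + 4*127) - 17637) = sqrt((384 + 508) - 17637) = sqrt(892 - 17637) = sqrt(-16745) = I*sqrt(16745)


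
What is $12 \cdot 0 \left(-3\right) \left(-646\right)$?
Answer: $0$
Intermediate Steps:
$12 \cdot 0 \left(-3\right) \left(-646\right) = 12 \cdot 0 \left(-646\right) = 0 \left(-646\right) = 0$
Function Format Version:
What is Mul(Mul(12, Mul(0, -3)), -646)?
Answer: 0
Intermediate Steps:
Mul(Mul(12, Mul(0, -3)), -646) = Mul(Mul(12, 0), -646) = Mul(0, -646) = 0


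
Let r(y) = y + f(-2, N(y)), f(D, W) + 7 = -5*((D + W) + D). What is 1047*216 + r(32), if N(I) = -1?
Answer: 226202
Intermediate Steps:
f(D, W) = -7 - 10*D - 5*W (f(D, W) = -7 - 5*((D + W) + D) = -7 - 5*(W + 2*D) = -7 + (-10*D - 5*W) = -7 - 10*D - 5*W)
r(y) = 18 + y (r(y) = y + (-7 - 10*(-2) - 5*(-1)) = y + (-7 + 20 + 5) = y + 18 = 18 + y)
1047*216 + r(32) = 1047*216 + (18 + 32) = 226152 + 50 = 226202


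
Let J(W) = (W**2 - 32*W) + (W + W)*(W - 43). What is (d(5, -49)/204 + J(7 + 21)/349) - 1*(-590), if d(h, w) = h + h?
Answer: 20907461/35598 ≈ 587.32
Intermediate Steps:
d(h, w) = 2*h
J(W) = W**2 - 32*W + 2*W*(-43 + W) (J(W) = (W**2 - 32*W) + (2*W)*(-43 + W) = (W**2 - 32*W) + 2*W*(-43 + W) = W**2 - 32*W + 2*W*(-43 + W))
(d(5, -49)/204 + J(7 + 21)/349) - 1*(-590) = ((2*5)/204 + ((7 + 21)*(-118 + 3*(7 + 21)))/349) - 1*(-590) = (10*(1/204) + (28*(-118 + 3*28))*(1/349)) + 590 = (5/102 + (28*(-118 + 84))*(1/349)) + 590 = (5/102 + (28*(-34))*(1/349)) + 590 = (5/102 - 952*1/349) + 590 = (5/102 - 952/349) + 590 = -95359/35598 + 590 = 20907461/35598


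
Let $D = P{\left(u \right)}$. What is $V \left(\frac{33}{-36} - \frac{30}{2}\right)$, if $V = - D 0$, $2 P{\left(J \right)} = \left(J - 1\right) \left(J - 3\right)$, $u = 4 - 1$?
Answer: $0$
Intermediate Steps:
$u = 3$
$P{\left(J \right)} = \frac{\left(-1 + J\right) \left(-3 + J\right)}{2}$ ($P{\left(J \right)} = \frac{\left(J - 1\right) \left(J - 3\right)}{2} = \frac{\left(-1 + J\right) \left(-3 + J\right)}{2}$)
$D = 0$ ($D = \frac{3}{2} + \frac{3^{2}}{2} - 6 = \frac{3}{2} + \frac{1}{2} \cdot 9 - 6 = \frac{3}{2} + \frac{9}{2} - 6 = 0$)
$V = 0$ ($V = - 0 \cdot 0 = \left(-1\right) 0 = 0$)
$V \left(\frac{33}{-36} - \frac{30}{2}\right) = 0 \left(\frac{33}{-36} - \frac{30}{2}\right) = 0 \left(33 \left(- \frac{1}{36}\right) - 15\right) = 0 \left(- \frac{11}{12} - 15\right) = 0 \left(- \frac{191}{12}\right) = 0$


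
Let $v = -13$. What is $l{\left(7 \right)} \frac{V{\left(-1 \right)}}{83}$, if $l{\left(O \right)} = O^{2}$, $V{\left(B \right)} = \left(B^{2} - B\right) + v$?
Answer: $- \frac{539}{83} \approx -6.494$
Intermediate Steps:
$V{\left(B \right)} = -13 + B^{2} - B$ ($V{\left(B \right)} = \left(B^{2} - B\right) - 13 = -13 + B^{2} - B$)
$l{\left(7 \right)} \frac{V{\left(-1 \right)}}{83} = 7^{2} \frac{-13 + \left(-1\right)^{2} - -1}{83} = 49 \left(-13 + 1 + 1\right) \frac{1}{83} = 49 \left(\left(-11\right) \frac{1}{83}\right) = 49 \left(- \frac{11}{83}\right) = - \frac{539}{83}$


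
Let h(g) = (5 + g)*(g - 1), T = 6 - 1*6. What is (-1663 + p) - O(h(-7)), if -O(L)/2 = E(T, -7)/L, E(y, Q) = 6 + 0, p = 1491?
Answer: -685/4 ≈ -171.25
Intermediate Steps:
T = 0 (T = 6 - 6 = 0)
E(y, Q) = 6
h(g) = (-1 + g)*(5 + g) (h(g) = (5 + g)*(-1 + g) = (-1 + g)*(5 + g))
O(L) = -12/L
(-1663 + p) - O(h(-7)) = (-1663 + 1491) - (-12)/(-5 + (-7)**2 + 4*(-7)) = -172 - (-12)/(-5 + 49 - 28) = -172 - (-12)/16 = -172 - 1*(-3/4) = -172 + 3/4 = -685/4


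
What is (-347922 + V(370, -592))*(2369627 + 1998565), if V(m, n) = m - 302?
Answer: -1519493059968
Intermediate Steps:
V(m, n) = -302 + m
(-347922 + V(370, -592))*(2369627 + 1998565) = (-347922 + (-302 + 370))*(2369627 + 1998565) = (-347922 + 68)*4368192 = -347854*4368192 = -1519493059968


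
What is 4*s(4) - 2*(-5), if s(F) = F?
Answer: 26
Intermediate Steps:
4*s(4) - 2*(-5) = 4*4 - 2*(-5) = 16 + 10 = 26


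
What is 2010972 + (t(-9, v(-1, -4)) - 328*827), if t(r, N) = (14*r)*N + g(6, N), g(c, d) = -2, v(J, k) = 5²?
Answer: 1736564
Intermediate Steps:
v(J, k) = 25
t(r, N) = -2 + 14*N*r (t(r, N) = (14*r)*N - 2 = 14*N*r - 2 = -2 + 14*N*r)
2010972 + (t(-9, v(-1, -4)) - 328*827) = 2010972 + ((-2 + 14*25*(-9)) - 328*827) = 2010972 + ((-2 - 3150) - 271256) = 2010972 + (-3152 - 271256) = 2010972 - 274408 = 1736564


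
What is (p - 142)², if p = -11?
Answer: 23409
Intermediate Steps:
(p - 142)² = (-11 - 142)² = (-153)² = 23409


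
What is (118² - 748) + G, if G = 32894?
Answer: 46070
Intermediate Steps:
(118² - 748) + G = (118² - 748) + 32894 = (13924 - 748) + 32894 = 13176 + 32894 = 46070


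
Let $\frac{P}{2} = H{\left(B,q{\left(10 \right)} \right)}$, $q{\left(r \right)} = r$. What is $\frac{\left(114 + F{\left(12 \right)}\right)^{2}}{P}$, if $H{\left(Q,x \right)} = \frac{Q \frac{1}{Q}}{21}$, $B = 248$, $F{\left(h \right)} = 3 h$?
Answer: $236250$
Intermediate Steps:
$H{\left(Q,x \right)} = \frac{1}{21}$ ($H{\left(Q,x \right)} = 1 \cdot \frac{1}{21} = \frac{1}{21}$)
$P = \frac{2}{21}$ ($P = 2 \cdot \frac{1}{21} = \frac{2}{21} \approx 0.095238$)
$\frac{\left(114 + F{\left(12 \right)}\right)^{2}}{P} = \frac{\left(114 + 3 \cdot 12\right)^{2}}{\frac{2}{21}} = \left(114 + 36\right)^{2} \cdot \frac{21}{2} = 150^{2} \cdot \frac{21}{2} = 22500 \cdot \frac{21}{2} = 236250$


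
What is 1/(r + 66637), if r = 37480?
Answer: 1/104117 ≈ 9.6046e-6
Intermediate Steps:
1/(r + 66637) = 1/(37480 + 66637) = 1/104117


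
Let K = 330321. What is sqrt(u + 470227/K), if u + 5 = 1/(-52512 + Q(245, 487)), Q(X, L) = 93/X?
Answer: I*sqrt(797416772099450058664097)/472188254043 ≈ 1.8912*I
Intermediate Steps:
u = -64326980/12865347 (u = -5 + 1/(-52512 + 93/245) = -5 + 1/(-12865347/245) = -5 - 245/12865347 = -64326980/12865347 ≈ -5.0000)
sqrt(u + 470227/K) = sqrt(-64326980/12865347 + 470227/330321) = sqrt(-5066306278937/1416564762129) = I*sqrt(797416772099450058664097)/472188254043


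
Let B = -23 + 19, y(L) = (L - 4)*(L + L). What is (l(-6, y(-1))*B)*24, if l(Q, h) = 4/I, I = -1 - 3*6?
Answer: 384/19 ≈ 20.211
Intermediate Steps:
I = -19 (I = -1 - 18 = -19)
y(L) = 2*L*(-4 + L) (y(L) = (-4 + L)*(2*L) = 2*L*(-4 + L))
l(Q, h) = -4/19 (l(Q, h) = 4/(-19) = 4*(-1/19) = -4/19)
B = -4
(l(-6, y(-1))*B)*24 = -4/19*(-4)*24 = (16/19)*24 = 384/19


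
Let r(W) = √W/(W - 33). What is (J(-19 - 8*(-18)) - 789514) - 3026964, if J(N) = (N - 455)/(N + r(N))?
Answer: -4037832700642/1057999 + 6072*√5/5289995 ≈ -3.8165e+6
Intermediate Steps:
r(W) = √W/(-33 + W)
J(N) = (-455 + N)/(N + √N/(-33 + N)) (J(N) = (N - 455)/(N + √N/(-33 + N)) = (-455 + N)/(N + √N/(-33 + N)))
(J(-19 - 8*(-18)) - 789514) - 3026964 = ((-455 + (-19 - 8*(-18)))*(-33 + (-19 - 8*(-18)))/(√(-19 - 8*(-18)) + (-19 - 8*(-18))*(-33 + (-19 - 8*(-18)))) - 789514) - 3026964 = ((-455 + (-19 + 144))*(-33 + (-19 + 144))/(√(-19 + 144) + (-19 + 144)*(-33 + (-19 + 144))) - 789514) - 3026964 = ((-455 + 125)*(-33 + 125)/(√125 + 125*(-33 + 125)) - 789514) - 3026964 = (-330*92/(5*√5 + 125*92) - 789514) - 3026964 = (-330*92/(5*√5 + 11500) - 789514) - 3026964 = (-330*92/(11500 + 5*√5) - 789514) - 3026964 = (-30360/(11500 + 5*√5) - 789514) - 3026964 = (-789514 - 30360/(11500 + 5*√5)) - 3026964 = -3816478 - 30360/(11500 + 5*√5)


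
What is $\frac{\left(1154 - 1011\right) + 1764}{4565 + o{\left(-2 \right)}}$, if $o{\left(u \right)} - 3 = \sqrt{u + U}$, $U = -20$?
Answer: $\frac{4355588}{10433323} - \frac{1907 i \sqrt{22}}{20866646} \approx 0.41747 - 0.00042866 i$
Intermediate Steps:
$o{\left(u \right)} = 3 + \sqrt{-20 + u}$ ($o{\left(u \right)} = 3 + \sqrt{u - 20} = 3 + \sqrt{-20 + u}$)
$\frac{\left(1154 - 1011\right) + 1764}{4565 + o{\left(-2 \right)}} = \frac{\left(1154 - 1011\right) + 1764}{4565 + \left(3 + \sqrt{-20 - 2}\right)} = \frac{143 + 1764}{4565 + \left(3 + \sqrt{-22}\right)} = \frac{1907}{4565 + \left(3 + i \sqrt{22}\right)} = \frac{1907}{4568 + i \sqrt{22}}$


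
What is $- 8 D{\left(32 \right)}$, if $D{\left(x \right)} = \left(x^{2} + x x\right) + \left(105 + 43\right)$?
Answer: $-17568$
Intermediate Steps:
$D{\left(x \right)} = 148 + 2 x^{2}$ ($D{\left(x \right)} = \left(x^{2} + x^{2}\right) + 148 = 2 x^{2} + 148 = 148 + 2 x^{2}$)
$- 8 D{\left(32 \right)} = - 8 \left(148 + 2 \cdot 32^{2}\right) = - 8 \left(148 + 2 \cdot 1024\right) = - 8 \left(148 + 2048\right) = \left(-8\right) 2196 = -17568$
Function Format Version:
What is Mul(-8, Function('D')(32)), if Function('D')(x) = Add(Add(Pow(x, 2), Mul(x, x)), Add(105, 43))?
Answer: -17568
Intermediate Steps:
Function('D')(x) = Add(148, Mul(2, Pow(x, 2))) (Function('D')(x) = Add(Add(Pow(x, 2), Pow(x, 2)), 148) = Add(Mul(2, Pow(x, 2)), 148) = Add(148, Mul(2, Pow(x, 2))))
Mul(-8, Function('D')(32)) = Mul(-8, Add(148, Mul(2, Pow(32, 2)))) = Mul(-8, Add(148, Mul(2, 1024))) = Mul(-8, Add(148, 2048)) = Mul(-8, 2196) = -17568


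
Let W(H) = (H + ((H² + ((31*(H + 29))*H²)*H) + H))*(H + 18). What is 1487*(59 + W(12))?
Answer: 97983989893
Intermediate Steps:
W(H) = (18 + H)*(H² + 2*H + H³*(899 + 31*H)) (W(H) = (H + ((H² + ((31*(29 + H))*H²)*H) + H))*(18 + H) = (H + ((H² + ((899 + 31*H)*H²)*H) + H))*(18 + H) = (H + ((H² + (H²*(899 + 31*H))*H) + H))*(18 + H) = (H + ((H² + H³*(899 + 31*H)) + H))*(18 + H) = (H + (H + H² + H³*(899 + 31*H)))*(18 + H) = (H² + 2*H + H³*(899 + 31*H))*(18 + H) = (18 + H)*(H² + 2*H + H³*(899 + 31*H)))
1487*(59 + W(12)) = 1487*(59 + 12*(36 + 20*12 + 31*12⁴ + 1457*12³ + 16183*12²)) = 1487*(59 + 12*(36 + 240 + 31*20736 + 1457*1728 + 16183*144)) = 1487*(59 + 12*(36 + 240 + 642816 + 2517696 + 2330352)) = 1487*(59 + 12*5491140) = 1487*(59 + 65893680) = 1487*65893739 = 97983989893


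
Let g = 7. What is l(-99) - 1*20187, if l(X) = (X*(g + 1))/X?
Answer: -20179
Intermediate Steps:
l(X) = 8 (l(X) = (X*(7 + 1))/X = (X*8)/X = (8*X)/X = 8)
l(-99) - 1*20187 = 8 - 1*20187 = 8 - 20187 = -20179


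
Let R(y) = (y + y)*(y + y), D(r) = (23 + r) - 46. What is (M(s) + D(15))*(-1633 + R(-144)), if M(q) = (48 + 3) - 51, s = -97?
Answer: -650488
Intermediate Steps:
D(r) = -23 + r
M(q) = 0 (M(q) = 51 - 51 = 0)
R(y) = 4*y² (R(y) = (2*y)*(2*y) = 4*y²)
(M(s) + D(15))*(-1633 + R(-144)) = (0 + (-23 + 15))*(-1633 + 4*(-144)²) = (0 - 8)*(-1633 + 4*20736) = -8*(-1633 + 82944) = -8*81311 = -650488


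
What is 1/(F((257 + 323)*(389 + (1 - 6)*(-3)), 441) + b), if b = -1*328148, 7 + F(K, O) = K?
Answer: -1/93835 ≈ -1.0657e-5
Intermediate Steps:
F(K, O) = -7 + K
b = -328148
1/(F((257 + 323)*(389 + (1 - 6)*(-3)), 441) + b) = 1/((-7 + (257 + 323)*(389 + (1 - 6)*(-3))) - 328148) = 1/((-7 + 580*(389 - 5*(-3))) - 328148) = 1/((-7 + 580*(389 + 15)) - 328148) = 1/((-7 + 580*404) - 328148) = 1/((-7 + 234320) - 328148) = 1/(234313 - 328148) = 1/(-93835) = -1/93835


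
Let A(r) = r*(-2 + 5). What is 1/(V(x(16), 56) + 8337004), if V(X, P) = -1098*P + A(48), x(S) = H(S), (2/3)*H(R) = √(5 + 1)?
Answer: 1/8275660 ≈ 1.2084e-7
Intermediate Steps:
H(R) = 3*√6/2 (H(R) = 3*√(5 + 1)/2 = 3*√6/2)
A(r) = 3*r (A(r) = r*3 = 3*r)
x(S) = 3*√6/2
V(X, P) = 144 - 1098*P (V(X, P) = -1098*P + 3*48 = -1098*P + 144 = 144 - 1098*P)
1/(V(x(16), 56) + 8337004) = 1/((144 - 1098*56) + 8337004) = 1/((144 - 61488) + 8337004) = 1/(-61344 + 8337004) = 1/8275660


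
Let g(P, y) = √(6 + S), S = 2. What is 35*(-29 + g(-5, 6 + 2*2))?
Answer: -1015 + 70*√2 ≈ -916.00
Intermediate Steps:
g(P, y) = 2*√2 (g(P, y) = √(6 + 2) = √8 = 2*√2)
35*(-29 + g(-5, 6 + 2*2)) = 35*(-29 + 2*√2) = -1015 + 70*√2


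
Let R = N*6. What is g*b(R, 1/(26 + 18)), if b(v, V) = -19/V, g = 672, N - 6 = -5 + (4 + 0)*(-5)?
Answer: -561792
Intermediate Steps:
N = -19 (N = 6 + (-5 + (4 + 0)*(-5)) = 6 + (-5 + 4*(-5)) = 6 + (-5 - 20) = 6 - 25 = -19)
R = -114 (R = -19*6 = -114)
g*b(R, 1/(26 + 18)) = 672*(-19/(1/(26 + 18))) = 672*(-19/(1/44)) = 672*(-19/1/44) = 672*(-19*44) = 672*(-836) = -561792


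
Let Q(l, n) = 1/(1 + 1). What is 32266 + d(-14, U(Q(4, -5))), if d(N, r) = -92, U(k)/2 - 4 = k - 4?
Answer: 32174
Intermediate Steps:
Q(l, n) = ½ (Q(l, n) = 1/2 = ½)
U(k) = 2*k (U(k) = 8 + 2*(k - 4) = 8 + 2*(-4 + k) = 8 + (-8 + 2*k) = 2*k)
32266 + d(-14, U(Q(4, -5))) = 32266 - 92 = 32174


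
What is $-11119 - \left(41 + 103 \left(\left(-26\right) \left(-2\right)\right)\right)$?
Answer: $-16516$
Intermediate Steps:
$-11119 - \left(41 + 103 \left(\left(-26\right) \left(-2\right)\right)\right) = -11119 - 5397 = -16516$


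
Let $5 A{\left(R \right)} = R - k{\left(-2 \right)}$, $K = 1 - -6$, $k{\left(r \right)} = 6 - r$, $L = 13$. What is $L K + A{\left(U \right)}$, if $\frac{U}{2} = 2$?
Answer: $\frac{451}{5} \approx 90.2$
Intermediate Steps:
$U = 4$ ($U = 2 \cdot 2 = 4$)
$K = 7$ ($K = 1 + 6 = 7$)
$A{\left(R \right)} = - \frac{8}{5} + \frac{R}{5}$ ($A{\left(R \right)} = \frac{R - \left(6 - -2\right)}{5} = \frac{R - \left(6 + 2\right)}{5} = \frac{R - 8}{5} = \frac{-8 + R}{5} = - \frac{8}{5} + \frac{R}{5}$)
$L K + A{\left(U \right)} = 13 \cdot 7 + \left(- \frac{8}{5} + \frac{1}{5} \cdot 4\right) = 91 + \left(- \frac{8}{5} + \frac{4}{5}\right) = 91 - \frac{4}{5} = \frac{451}{5}$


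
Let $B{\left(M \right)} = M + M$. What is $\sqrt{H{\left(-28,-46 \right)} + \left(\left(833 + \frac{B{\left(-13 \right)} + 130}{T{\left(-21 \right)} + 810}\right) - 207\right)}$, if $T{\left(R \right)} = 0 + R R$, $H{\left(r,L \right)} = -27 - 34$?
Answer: $\frac{\sqrt{98261741}}{417} \approx 23.771$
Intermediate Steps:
$B{\left(M \right)} = 2 M$
$H{\left(r,L \right)} = -61$ ($H{\left(r,L \right)} = -27 - 34 = -61$)
$T{\left(R \right)} = R^{2}$ ($T{\left(R \right)} = 0 + R^{2} = R^{2}$)
$\sqrt{H{\left(-28,-46 \right)} + \left(\left(833 + \frac{B{\left(-13 \right)} + 130}{T{\left(-21 \right)} + 810}\right) - 207\right)} = \sqrt{-61 + \left(\left(833 + \frac{2 \left(-13\right) + 130}{\left(-21\right)^{2} + 810}\right) - 207\right)} = \sqrt{-61 + \left(\left(833 + \frac{-26 + 130}{441 + 810}\right) - 207\right)} = \sqrt{-61 + \left(\left(833 + \frac{104}{1251}\right) - 207\right)} = \sqrt{-61 + \left(\frac{1042187}{1251} - 207\right)} = \sqrt{-61 + \frac{783230}{1251}} = \sqrt{\frac{706919}{1251}} = \frac{\sqrt{98261741}}{417}$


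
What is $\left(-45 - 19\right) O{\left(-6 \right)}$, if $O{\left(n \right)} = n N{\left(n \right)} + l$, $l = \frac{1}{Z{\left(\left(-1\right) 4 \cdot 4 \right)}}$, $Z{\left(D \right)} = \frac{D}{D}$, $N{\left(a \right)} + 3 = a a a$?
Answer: $-84160$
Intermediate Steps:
$N{\left(a \right)} = -3 + a^{3}$ ($N{\left(a \right)} = -3 + a a a = -3 + a^{2} a = -3 + a^{3}$)
$Z{\left(D \right)} = 1$
$l = 1$ ($l = 1^{-1} = 1$)
$O{\left(n \right)} = 1 + n \left(-3 + n^{3}\right)$ ($O{\left(n \right)} = n \left(-3 + n^{3}\right) + 1 = 1 + n \left(-3 + n^{3}\right)$)
$\left(-45 - 19\right) O{\left(-6 \right)} = \left(-45 - 19\right) \left(1 - 6 \left(-3 + \left(-6\right)^{3}\right)\right) = - 64 \left(1 - 6 \left(-3 - 216\right)\right) = - 64 \left(1 - -1314\right) = - 64 \left(1 + 1314\right) = \left(-64\right) 1315 = -84160$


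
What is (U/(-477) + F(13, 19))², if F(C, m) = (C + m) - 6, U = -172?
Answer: 158105476/227529 ≈ 694.88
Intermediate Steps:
F(C, m) = -6 + C + m
(U/(-477) + F(13, 19))² = (-172/(-477) + (-6 + 13 + 19))² = (-172*(-1/477) + 26)² = (172/477 + 26)² = (12574/477)² = 158105476/227529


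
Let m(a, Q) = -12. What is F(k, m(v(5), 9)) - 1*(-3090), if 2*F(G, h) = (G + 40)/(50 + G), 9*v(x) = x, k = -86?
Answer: 111263/36 ≈ 3090.6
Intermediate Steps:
v(x) = x/9
F(G, h) = (40 + G)/(2*(50 + G)) (F(G, h) = ((G + 40)/(50 + G))/2 = ((40 + G)/(50 + G))/2 = (40 + G)/(2*(50 + G)))
F(k, m(v(5), 9)) - 1*(-3090) = (40 - 86)/(2*(50 - 86)) - 1*(-3090) = (1/2)*(-46)/(-36) + 3090 = (1/2)*(-1/36)*(-46) + 3090 = 23/36 + 3090 = 111263/36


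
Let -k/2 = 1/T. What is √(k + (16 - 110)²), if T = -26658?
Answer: √174424841645/4443 ≈ 94.000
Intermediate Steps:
k = 1/13329 (k = -2/(-26658) = -2*(-1/26658) = 1/13329 ≈ 7.5024e-5)
√(k + (16 - 110)²) = √(1/13329 + (16 - 110)²) = √(1/13329 + (-94)²) = √(1/13329 + 8836) = √(117775045/13329) = √174424841645/4443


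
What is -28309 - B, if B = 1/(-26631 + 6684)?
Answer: -564679622/19947 ≈ -28309.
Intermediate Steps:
B = -1/19947 (B = 1/(-19947) = -1/19947 ≈ -5.0133e-5)
-28309 - B = -28309 - 1*(-1/19947) = -28309 + 1/19947 = -564679622/19947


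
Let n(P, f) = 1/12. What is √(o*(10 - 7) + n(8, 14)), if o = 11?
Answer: √1191/6 ≈ 5.7518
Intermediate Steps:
n(P, f) = 1/12
√(o*(10 - 7) + n(8, 14)) = √(11*(10 - 7) + 1/12) = √(11*3 + 1/12) = √(33 + 1/12) = √(397/12) = √1191/6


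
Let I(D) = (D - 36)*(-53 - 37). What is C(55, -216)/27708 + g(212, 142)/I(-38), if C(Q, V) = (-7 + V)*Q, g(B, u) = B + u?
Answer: -665521/1708660 ≈ -0.38950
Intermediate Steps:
I(D) = 3240 - 90*D (I(D) = (-36 + D)*(-90) = 3240 - 90*D)
C(Q, V) = Q*(-7 + V)
C(55, -216)/27708 + g(212, 142)/I(-38) = (55*(-7 - 216))/27708 + (212 + 142)/(3240 - 90*(-38)) = (55*(-223))*(1/27708) + 354/(3240 + 3420) = -12265*1/27708 + 354/6660 = -12265/27708 + 354*(1/6660) = -12265/27708 + 59/1110 = -665521/1708660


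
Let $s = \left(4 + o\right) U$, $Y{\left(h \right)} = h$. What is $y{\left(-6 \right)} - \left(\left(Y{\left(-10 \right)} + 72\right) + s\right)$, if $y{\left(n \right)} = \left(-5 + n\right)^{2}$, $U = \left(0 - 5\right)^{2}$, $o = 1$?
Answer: $-66$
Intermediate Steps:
$U = 25$ ($U = \left(-5\right)^{2} = 25$)
$s = 125$ ($s = \left(4 + 1\right) 25 = 5 \cdot 25 = 125$)
$y{\left(-6 \right)} - \left(\left(Y{\left(-10 \right)} + 72\right) + s\right) = \left(-5 - 6\right)^{2} - \left(\left(-10 + 72\right) + 125\right) = \left(-11\right)^{2} - \left(62 + 125\right) = 121 - 187 = -66$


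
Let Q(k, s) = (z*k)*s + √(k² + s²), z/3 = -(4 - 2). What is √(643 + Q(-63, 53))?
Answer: √(20677 + √6778) ≈ 144.08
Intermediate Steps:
z = -6 (z = 3*(-(4 - 2)) = 3*(-1*2) = 3*(-2) = -6)
Q(k, s) = √(k² + s²) - 6*k*s (Q(k, s) = (-6*k)*s + √(k² + s²) = -6*k*s + √(k² + s²) = √(k² + s²) - 6*k*s)
√(643 + Q(-63, 53)) = √(643 + (√((-63)² + 53²) - 6*(-63)*53)) = √(643 + (√(3969 + 2809) + 20034)) = √(643 + (√6778 + 20034)) = √(643 + (20034 + √6778)) = √(20677 + √6778)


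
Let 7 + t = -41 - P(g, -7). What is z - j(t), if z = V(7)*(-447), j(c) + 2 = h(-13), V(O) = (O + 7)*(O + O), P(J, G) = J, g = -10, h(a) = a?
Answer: -87597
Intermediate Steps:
V(O) = 2*O*(7 + O) (V(O) = (7 + O)*(2*O) = 2*O*(7 + O))
t = -38 (t = -7 + (-41 - 1*(-10)) = -7 + (-41 + 10) = -7 - 31 = -38)
j(c) = -15 (j(c) = -2 - 13 = -15)
z = -87612 (z = (2*7*(7 + 7))*(-447) = (2*7*14)*(-447) = 196*(-447) = -87612)
z - j(t) = -87612 - 1*(-15) = -87612 + 15 = -87597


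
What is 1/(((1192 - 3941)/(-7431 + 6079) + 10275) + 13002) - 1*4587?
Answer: -144367810159/31473253 ≈ -4587.0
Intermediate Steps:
1/(((1192 - 3941)/(-7431 + 6079) + 10275) + 13002) - 1*4587 = 1/((-2749/(-1352) + 10275) + 13002) - 4587 = 1/((-2749*(-1/1352) + 10275) + 13002) - 4587 = 1/((2749/1352 + 10275) + 13002) - 4587 = 1/(13894549/1352 + 13002) - 4587 = 1/(31473253/1352) - 4587 = 1352/31473253 - 4587 = -144367810159/31473253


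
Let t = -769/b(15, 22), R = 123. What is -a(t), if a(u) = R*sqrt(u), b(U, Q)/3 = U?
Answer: -41*I*sqrt(3845)/5 ≈ -508.47*I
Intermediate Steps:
b(U, Q) = 3*U
t = -769/45 (t = -769/(3*15) = -769/45 ≈ -17.089)
a(u) = 123*sqrt(u)
-a(t) = -123*sqrt(-769/45) = -123*I*sqrt(3845)/15 = -41*I*sqrt(3845)/5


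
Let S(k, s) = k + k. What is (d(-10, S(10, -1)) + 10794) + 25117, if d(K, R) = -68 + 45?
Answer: 35888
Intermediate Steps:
S(k, s) = 2*k
d(K, R) = -23
(d(-10, S(10, -1)) + 10794) + 25117 = (-23 + 10794) + 25117 = 10771 + 25117 = 35888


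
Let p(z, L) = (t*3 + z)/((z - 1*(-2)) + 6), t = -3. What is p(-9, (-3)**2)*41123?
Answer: 740214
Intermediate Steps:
p(z, L) = (-9 + z)/(8 + z) (p(z, L) = (-3*3 + z)/((z - 1*(-2)) + 6) = (-9 + z)/((z + 2) + 6) = (-9 + z)/((2 + z) + 6) = (-9 + z)/(8 + z))
p(-9, (-3)**2)*41123 = ((-9 - 9)/(8 - 9))*41123 = (-18/(-1))*41123 = -1*(-18)*41123 = 18*41123 = 740214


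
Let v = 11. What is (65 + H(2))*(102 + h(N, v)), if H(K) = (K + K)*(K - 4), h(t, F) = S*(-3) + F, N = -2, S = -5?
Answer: 7296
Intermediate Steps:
h(t, F) = 15 + F (h(t, F) = -5*(-3) + F = 15 + F)
H(K) = 2*K*(-4 + K) (H(K) = (2*K)*(-4 + K) = 2*K*(-4 + K))
(65 + H(2))*(102 + h(N, v)) = (65 + 2*2*(-4 + 2))*(102 + (15 + 11)) = (65 + 2*2*(-2))*(102 + 26) = (65 - 8)*128 = 57*128 = 7296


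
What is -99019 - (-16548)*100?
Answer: 1555781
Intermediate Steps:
-99019 - (-16548)*100 = -99019 - 1*(-1654800) = -99019 + 1654800 = 1555781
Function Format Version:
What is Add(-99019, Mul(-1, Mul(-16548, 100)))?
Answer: 1555781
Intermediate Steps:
Add(-99019, Mul(-1, Mul(-16548, 100))) = Add(-99019, Mul(-1, -1654800)) = Add(-99019, 1654800) = 1555781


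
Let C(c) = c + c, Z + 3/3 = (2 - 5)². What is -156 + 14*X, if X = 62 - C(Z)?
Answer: 488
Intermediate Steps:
Z = 8 (Z = -1 + (2 - 5)² = -1 + (-3)² = -1 + 9 = 8)
C(c) = 2*c
X = 46 (X = 62 - 2*8 = 62 - 1*16 = 62 - 16 = 46)
-156 + 14*X = -156 + 14*46 = -156 + 644 = 488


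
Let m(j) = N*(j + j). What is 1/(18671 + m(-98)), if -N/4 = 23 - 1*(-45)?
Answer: 1/71983 ≈ 1.3892e-5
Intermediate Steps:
N = -272 (N = -4*(23 - 1*(-45)) = -4*(23 + 45) = -4*68 = -272)
m(j) = -544*j (m(j) = -272*(j + j) = -544*j)
1/(18671 + m(-98)) = 1/(18671 - 544*(-98)) = 1/(18671 + 53312) = 1/71983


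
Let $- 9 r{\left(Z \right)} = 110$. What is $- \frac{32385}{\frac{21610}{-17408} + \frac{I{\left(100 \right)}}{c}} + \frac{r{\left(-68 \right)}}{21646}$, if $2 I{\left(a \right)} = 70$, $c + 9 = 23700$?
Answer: $\frac{130096715020175731}{4980938407461} \approx 26119.0$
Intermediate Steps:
$c = 23691$ ($c = -9 + 23700 = 23691$)
$I{\left(a \right)} = 35$ ($I{\left(a \right)} = \frac{1}{2} \cdot 70 = 35$)
$r{\left(Z \right)} = - \frac{110}{9}$ ($r{\left(Z \right)} = \left(- \frac{1}{9}\right) 110 = - \frac{110}{9}$)
$- \frac{32385}{\frac{21610}{-17408} + \frac{I{\left(100 \right)}}{c}} + \frac{r{\left(-68 \right)}}{21646} = - \frac{32385}{\frac{21610}{-17408} + \frac{35}{23691}} - \frac{110}{9 \cdot 21646} = - \frac{32385}{21610 \left(- \frac{1}{17408}\right) + 35 \cdot \frac{1}{23691}} - \frac{55}{97407} = - \frac{32385}{- \frac{10805}{8704} + \frac{35}{23691}} - \frac{55}{97407} = - \frac{32385}{- \frac{255676615}{206206464}} - \frac{55}{97407} = \left(-32385\right) \left(- \frac{206206464}{255676615}\right) - \frac{55}{97407} = \frac{1335599267328}{51135323} - \frac{55}{97407} = \frac{130096715020175731}{4980938407461}$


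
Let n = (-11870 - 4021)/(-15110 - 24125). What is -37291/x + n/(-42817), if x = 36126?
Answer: -62646657066811/60688970369370 ≈ -1.0323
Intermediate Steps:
n = 15891/39235 (n = -15891/(-39235) = -15891*(-1/39235) = 15891/39235 ≈ 0.40502)
-37291/x + n/(-42817) = -37291/36126 + (15891/39235)/(-42817) = -37291*1/36126 + (15891/39235)*(-1/42817) = -37291/36126 - 15891/1679924995 = -62646657066811/60688970369370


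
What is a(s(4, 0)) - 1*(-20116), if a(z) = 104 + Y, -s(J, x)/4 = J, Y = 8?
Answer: 20228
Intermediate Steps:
s(J, x) = -4*J
a(z) = 112 (a(z) = 104 + 8 = 112)
a(s(4, 0)) - 1*(-20116) = 112 - 1*(-20116) = 112 + 20116 = 20228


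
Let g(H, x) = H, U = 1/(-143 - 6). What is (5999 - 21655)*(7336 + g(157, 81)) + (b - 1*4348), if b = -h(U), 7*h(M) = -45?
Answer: -821203247/7 ≈ -1.1731e+8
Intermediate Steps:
U = -1/149 (U = 1/(-149) = -1/149 ≈ -0.0067114)
h(M) = -45/7 (h(M) = (⅐)*(-45) = -45/7)
b = 45/7 (b = -1*(-45/7) = 45/7 ≈ 6.4286)
(5999 - 21655)*(7336 + g(157, 81)) + (b - 1*4348) = (5999 - 21655)*(7336 + 157) + (45/7 - 1*4348) = -15656*7493 + (45/7 - 4348) = -117310408 - 30391/7 = -821203247/7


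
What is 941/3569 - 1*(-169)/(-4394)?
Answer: 20897/92794 ≈ 0.22520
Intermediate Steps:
941/3569 - 1*(-169)/(-4394) = 941*(1/3569) + 169*(-1/4394) = 941/3569 - 1/26 = 20897/92794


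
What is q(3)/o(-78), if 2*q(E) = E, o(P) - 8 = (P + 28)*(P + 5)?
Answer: 3/7316 ≈ 0.00041006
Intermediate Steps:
o(P) = 8 + (5 + P)*(28 + P) (o(P) = 8 + (P + 28)*(P + 5) = 8 + (28 + P)*(5 + P) = 8 + (5 + P)*(28 + P))
q(E) = E/2
q(3)/o(-78) = ((1/2)*3)/(148 + (-78)**2 + 33*(-78)) = 3/(2*(148 + 6084 - 2574)) = (3/2)/3658 = (3/2)*(1/3658) = 3/7316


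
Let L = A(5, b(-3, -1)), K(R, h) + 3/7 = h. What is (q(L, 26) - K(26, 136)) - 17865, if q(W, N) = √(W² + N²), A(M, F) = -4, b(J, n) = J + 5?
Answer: -126004/7 + 2*√173 ≈ -17974.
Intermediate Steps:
b(J, n) = 5 + J
K(R, h) = -3/7 + h
L = -4
q(W, N) = √(N² + W²)
(q(L, 26) - K(26, 136)) - 17865 = (√(26² + (-4)²) - (-3/7 + 136)) - 17865 = (√(676 + 16) - 1*949/7) - 17865 = (√692 - 949/7) - 17865 = (2*√173 - 949/7) - 17865 = (-949/7 + 2*√173) - 17865 = -126004/7 + 2*√173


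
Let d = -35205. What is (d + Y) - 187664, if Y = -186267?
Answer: -409136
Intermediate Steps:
(d + Y) - 187664 = (-35205 - 186267) - 187664 = -221472 - 187664 = -409136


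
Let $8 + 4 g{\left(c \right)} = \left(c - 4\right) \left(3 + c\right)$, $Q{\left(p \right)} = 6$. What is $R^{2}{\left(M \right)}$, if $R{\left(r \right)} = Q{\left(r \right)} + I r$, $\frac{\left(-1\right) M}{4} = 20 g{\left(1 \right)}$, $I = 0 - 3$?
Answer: $1425636$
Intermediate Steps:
$g{\left(c \right)} = -2 + \frac{\left(-4 + c\right) \left(3 + c\right)}{4}$ ($g{\left(c \right)} = -2 + \frac{\left(c - 4\right) \left(3 + c\right)}{4} = -2 + \frac{\left(-4 + c\right) \left(3 + c\right)}{4}$)
$I = -3$
$M = 400$ ($M = - 4 \cdot 20 \left(-5 - \frac{1}{4} + \frac{1^{2}}{4}\right) = - 4 \cdot 20 \left(-5 - \frac{1}{4} + \frac{1}{4} \cdot 1\right) = - 4 \cdot 20 \left(-5 - \frac{1}{4} + \frac{1}{4}\right) = - 4 \cdot 20 \left(-5\right) = \left(-4\right) \left(-100\right) = 400$)
$R{\left(r \right)} = 6 - 3 r$
$R^{2}{\left(M \right)} = \left(6 - 1200\right)^{2} = \left(-1194\right)^{2} = 1425636$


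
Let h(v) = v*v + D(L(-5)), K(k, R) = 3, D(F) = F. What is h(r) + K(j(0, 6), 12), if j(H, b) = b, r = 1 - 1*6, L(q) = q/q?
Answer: 29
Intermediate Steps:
L(q) = 1
r = -5 (r = 1 - 6 = -5)
h(v) = 1 + v² (h(v) = v*v + 1 = v² + 1 = 1 + v²)
h(r) + K(j(0, 6), 12) = (1 + (-5)²) + 3 = (1 + 25) + 3 = 26 + 3 = 29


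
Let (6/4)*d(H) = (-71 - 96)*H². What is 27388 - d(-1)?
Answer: 82498/3 ≈ 27499.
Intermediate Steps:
d(H) = -334*H²/3 (d(H) = 2*((-71 - 96)*H²)/3 = 2*(-167*H²)/3 = -334*H²/3)
27388 - d(-1) = 27388 - (-334)*(-1)²/3 = 27388 - (-334)/3 = 27388 - 1*(-334/3) = 27388 + 334/3 = 82498/3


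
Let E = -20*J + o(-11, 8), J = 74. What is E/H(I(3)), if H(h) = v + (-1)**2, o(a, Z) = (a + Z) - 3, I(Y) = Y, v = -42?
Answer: 1486/41 ≈ 36.244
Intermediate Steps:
o(a, Z) = -3 + Z + a (o(a, Z) = (Z + a) - 3 = -3 + Z + a)
H(h) = -41 (H(h) = -42 + (-1)**2 = -42 + 1 = -41)
E = -1486 (E = -20*74 + (-3 + 8 - 11) = -1480 - 6 = -1486)
E/H(I(3)) = -1486/(-41) = -1486*(-1/41) = 1486/41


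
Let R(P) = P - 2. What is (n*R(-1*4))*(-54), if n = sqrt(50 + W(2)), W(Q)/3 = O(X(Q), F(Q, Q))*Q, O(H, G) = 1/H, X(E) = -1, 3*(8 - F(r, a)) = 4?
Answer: 648*sqrt(11) ≈ 2149.2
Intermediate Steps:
F(r, a) = 20/3 (F(r, a) = 8 - 1/3*4 = 8 - 4/3 = 20/3)
R(P) = -2 + P
W(Q) = -3*Q (W(Q) = 3*(Q/(-1)) = 3*(-Q) = -3*Q)
n = 2*sqrt(11) (n = sqrt(50 - 3*2) = sqrt(50 - 6) = sqrt(44) = 2*sqrt(11) ≈ 6.6332)
(n*R(-1*4))*(-54) = ((2*sqrt(11))*(-2 - 1*4))*(-54) = ((2*sqrt(11))*(-2 - 4))*(-54) = ((2*sqrt(11))*(-6))*(-54) = -12*sqrt(11)*(-54) = 648*sqrt(11)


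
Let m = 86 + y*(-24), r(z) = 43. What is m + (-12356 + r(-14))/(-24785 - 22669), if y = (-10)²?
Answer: -109796243/47454 ≈ -2313.7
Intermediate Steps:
y = 100
m = -2314 (m = 86 + 100*(-24) = 86 - 2400 = -2314)
m + (-12356 + r(-14))/(-24785 - 22669) = -2314 + (-12356 + 43)/(-24785 - 22669) = -2314 - 12313/(-47454) = -2314 - 12313*(-1/47454) = -2314 + 12313/47454 = -109796243/47454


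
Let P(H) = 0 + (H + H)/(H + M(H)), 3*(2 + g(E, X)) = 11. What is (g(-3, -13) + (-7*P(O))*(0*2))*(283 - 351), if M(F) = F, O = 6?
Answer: -340/3 ≈ -113.33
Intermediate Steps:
g(E, X) = 5/3 (g(E, X) = -2 + (1/3)*11 = -2 + 11/3 = 5/3)
P(H) = 1 (P(H) = 0 + (H + H)/(H + H) = 0 + (2*H)/((2*H)) = 0 + (2*H)*(1/(2*H)) = 0 + 1 = 1)
(g(-3, -13) + (-7*P(O))*(0*2))*(283 - 351) = (5/3 + (-7*1)*(0*2))*(283 - 351) = (5/3 - 7*0)*(-68) = (5/3 + 0)*(-68) = (5/3)*(-68) = -340/3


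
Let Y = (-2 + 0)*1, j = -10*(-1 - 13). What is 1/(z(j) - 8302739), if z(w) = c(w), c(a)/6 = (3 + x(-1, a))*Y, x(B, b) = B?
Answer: -1/8302763 ≈ -1.2044e-7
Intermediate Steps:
j = 140 (j = -10*(-14) = 140)
Y = -2 (Y = -2*1 = -2)
c(a) = -24 (c(a) = 6*((3 - 1)*(-2)) = 6*(2*(-2)) = 6*(-4) = -24)
z(w) = -24
1/(z(j) - 8302739) = 1/(-24 - 8302739) = 1/(-8302763) = -1/8302763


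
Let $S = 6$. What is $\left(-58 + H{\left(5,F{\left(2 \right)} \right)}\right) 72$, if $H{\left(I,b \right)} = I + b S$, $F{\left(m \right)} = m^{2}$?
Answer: $-2088$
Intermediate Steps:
$H{\left(I,b \right)} = I + 6 b$ ($H{\left(I,b \right)} = I + b 6 = I + 6 b$)
$\left(-58 + H{\left(5,F{\left(2 \right)} \right)}\right) 72 = \left(-58 + \left(5 + 6 \cdot 2^{2}\right)\right) 72 = \left(-58 + \left(5 + 6 \cdot 4\right)\right) 72 = \left(-58 + \left(5 + 24\right)\right) 72 = \left(-58 + 29\right) 72 = \left(-29\right) 72 = -2088$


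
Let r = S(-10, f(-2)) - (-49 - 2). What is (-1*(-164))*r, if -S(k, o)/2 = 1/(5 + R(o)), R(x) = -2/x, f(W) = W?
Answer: 24928/3 ≈ 8309.3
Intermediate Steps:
S(k, o) = -2/(5 - 2/o)
r = 152/3 (r = -2*(-2)/(-2 + 5*(-2)) - (-49 - 2) = -2*(-2)/(-2 - 10) - 1*(-51) = -2*(-2)/(-12) + 51 = -2*(-2)*(-1/12) + 51 = -1/3 + 51 = 152/3 ≈ 50.667)
(-1*(-164))*r = -1*(-164)*(152/3) = 164*(152/3) = 24928/3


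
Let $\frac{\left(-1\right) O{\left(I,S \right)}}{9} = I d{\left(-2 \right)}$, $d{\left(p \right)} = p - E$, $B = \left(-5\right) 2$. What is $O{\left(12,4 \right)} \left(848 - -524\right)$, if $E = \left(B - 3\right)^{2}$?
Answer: $25338096$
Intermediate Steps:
$B = -10$
$E = 169$ ($E = \left(-10 - 3\right)^{2} = \left(-13\right)^{2} = 169$)
$d{\left(p \right)} = -169 + p$ ($d{\left(p \right)} = p - 169 = -169 + p$)
$O{\left(I,S \right)} = 1539 I$ ($O{\left(I,S \right)} = - 9 I \left(-169 - 2\right) = - 9 I \left(-171\right) = - 9 \left(- 171 I\right) = 1539 I$)
$O{\left(12,4 \right)} \left(848 - -524\right) = 1539 \cdot 12 \left(848 - -524\right) = 18468 \left(848 + 524\right) = 18468 \cdot 1372 = 25338096$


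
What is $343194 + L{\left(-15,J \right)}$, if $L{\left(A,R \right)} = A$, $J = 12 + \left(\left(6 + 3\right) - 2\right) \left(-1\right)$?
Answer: $343179$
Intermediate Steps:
$J = 5$ ($J = 12 + \left(9 - 2\right) \left(-1\right) = 12 + 7 \left(-1\right) = 12 - 7 = 5$)
$343194 + L{\left(-15,J \right)} = 343194 - 15 = 343179$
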